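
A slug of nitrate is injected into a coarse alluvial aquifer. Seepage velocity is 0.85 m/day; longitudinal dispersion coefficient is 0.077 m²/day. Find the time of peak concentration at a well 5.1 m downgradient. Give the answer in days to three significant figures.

5.89 days

For the 1D instantaneous-source solution, setting ∂C/∂t = 0 at fixed x gives v²t² + 2Dt − x² = 0, so t = (√(D² + v²x²) − D)/v².
√(D² + v²x²) = √(0.077² + 0.85² × 5.1²) = 4.336; v² = 0.7225.
t = (4.336 − 0.077)/0.7225 = 5.89 days (vs. the pure-advection estimate x/v = 6.00 d).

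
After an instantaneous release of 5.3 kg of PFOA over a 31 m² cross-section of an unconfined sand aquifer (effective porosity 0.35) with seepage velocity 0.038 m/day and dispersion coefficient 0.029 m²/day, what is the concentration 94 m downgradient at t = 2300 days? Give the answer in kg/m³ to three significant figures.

0.0143 kg/m³

For an instantaneous plane source, C(x,t) = M/(n_e·A·√(4πDt)) · exp(−(x−vt)²/(4Dt)), with n_e·A the pore (flow) area.
Plume center vt = 0.038 × 2300 = 87.4 m, so the well at 94 m is 6.6 m downgradient of the peak.
√(4πDt) = 28.95 m, giving peak height M/(n_e·A·√(4πDt)) = 5.3/(0.35 × 31 × 28.95) = 0.01687 kg/m³.
(x−vt)²/(4Dt) = (6.6)²/(4 × 0.029 × 2300) = 0.1633; exp(−0.1633) = 0.8493.
C = 0.01687 × 0.8493 = 0.0143 kg/m³.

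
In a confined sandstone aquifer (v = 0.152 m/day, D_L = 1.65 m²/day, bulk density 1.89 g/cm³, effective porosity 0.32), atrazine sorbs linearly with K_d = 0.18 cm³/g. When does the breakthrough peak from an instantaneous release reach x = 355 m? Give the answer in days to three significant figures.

4670 days

Retardation factor R = 1 + ρ_b·K_d/n = 1 + 1.89 × 0.18/0.32 = 2.063.
Sorption retards both mechanisms: v_R = v/R = 0.07368 m/day, D_R = D/R = 0.7998 m²/day.
Peak time from v_R²t² + 2D_R t − x² = 0: t = (√(D_R² + v_R²x²) − D_R)/v_R².
√(D_R² + v_R²x²) = √(0.7998² + 0.07368² × 355²) = 26.17; v_R² = 0.005429.
t = (26.17 − 0.7998)/0.005429 = 4670 days.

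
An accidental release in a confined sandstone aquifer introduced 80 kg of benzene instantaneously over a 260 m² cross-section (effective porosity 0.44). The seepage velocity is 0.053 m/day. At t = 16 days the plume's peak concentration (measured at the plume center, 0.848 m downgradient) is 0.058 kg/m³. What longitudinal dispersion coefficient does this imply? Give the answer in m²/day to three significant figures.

At the plume center C_max = M/(n_e·A·√(4πDt)), so D = M²/(4πt·(n_e·A·C_max)²).
n_e·A·C_max = 0.44 × 260 × 0.058 = 6.635 kg/m.
D = 80²/(4π × 16 × 6.635²) = 0.723 m²/day.

0.723 m²/day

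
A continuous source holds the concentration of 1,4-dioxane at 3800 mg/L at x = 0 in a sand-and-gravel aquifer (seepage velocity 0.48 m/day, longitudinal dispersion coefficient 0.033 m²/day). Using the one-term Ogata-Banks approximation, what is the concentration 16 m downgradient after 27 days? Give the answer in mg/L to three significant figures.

For a continuous step input, C/C₀ ≈ ½·erfc((x−vt)/(2√(Dt))).
vt = 0.48 × 27 = 12.96 m and 2√(Dt) = 2√(0.033 × 27) = 1.888 m.
Argument (x−vt)/(2√(Dt)) = (16 − 12.96)/1.888 = 1.610; ½·erfc(1.610) = 0.01140.
C = 3800 × 0.01140 = 43.3 mg/L.

43.3 mg/L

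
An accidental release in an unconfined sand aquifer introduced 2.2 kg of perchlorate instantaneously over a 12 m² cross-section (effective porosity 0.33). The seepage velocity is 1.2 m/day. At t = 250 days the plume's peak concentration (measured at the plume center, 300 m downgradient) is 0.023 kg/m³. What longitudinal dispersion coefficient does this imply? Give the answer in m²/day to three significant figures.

0.186 m²/day

At the plume center C_max = M/(n_e·A·√(4πDt)), so D = M²/(4πt·(n_e·A·C_max)²).
n_e·A·C_max = 0.33 × 12 × 0.023 = 0.09108 kg/m.
D = 2.2²/(4π × 250 × 0.09108²) = 0.186 m²/day.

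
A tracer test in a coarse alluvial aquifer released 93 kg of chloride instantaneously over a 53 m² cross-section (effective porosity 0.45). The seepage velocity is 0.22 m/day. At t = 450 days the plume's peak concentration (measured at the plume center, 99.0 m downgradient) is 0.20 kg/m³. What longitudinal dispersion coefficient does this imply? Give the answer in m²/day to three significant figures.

At the plume center C_max = M/(n_e·A·√(4πDt)), so D = M²/(4πt·(n_e·A·C_max)²).
n_e·A·C_max = 0.45 × 53 × 0.20 = 4.770 kg/m.
D = 93²/(4π × 450 × 4.770²) = 0.0672 m²/day.

0.0672 m²/day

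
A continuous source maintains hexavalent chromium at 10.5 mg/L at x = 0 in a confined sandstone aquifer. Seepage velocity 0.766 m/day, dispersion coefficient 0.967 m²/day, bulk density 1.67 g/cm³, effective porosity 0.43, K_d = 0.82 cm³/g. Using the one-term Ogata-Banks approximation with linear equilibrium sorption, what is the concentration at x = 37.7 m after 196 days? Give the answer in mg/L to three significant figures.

4.45 mg/L

Retardation factor R = 1 + ρ_b·K_d/n = 1 + 1.67 × 0.82/0.43 = 4.185.
Sorption retards both mechanisms: v_R = v/R = 0.1830 m/day, D_R = D/R = 0.2311 m²/day.
v_R·t = 0.1830 × 196 = 35.868 m; 2√(D_R t) = 13.46 m; argument = (37.7 − 35.868)/13.46 = 0.1361.
C = C₀ × ½·erfc(0.1361) = 10.5 × 0.4237 = 4.45 mg/L.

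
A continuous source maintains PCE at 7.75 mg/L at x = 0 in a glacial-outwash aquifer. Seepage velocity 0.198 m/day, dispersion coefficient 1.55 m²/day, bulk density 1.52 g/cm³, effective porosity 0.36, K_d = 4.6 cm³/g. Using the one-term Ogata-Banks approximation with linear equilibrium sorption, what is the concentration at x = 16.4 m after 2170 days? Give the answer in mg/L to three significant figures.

4.66 mg/L

Retardation factor R = 1 + ρ_b·K_d/n = 1 + 1.52 × 4.6/0.36 = 20.42.
Sorption retards both mechanisms: v_R = v/R = 0.009696 m/day, D_R = D/R = 0.07591 m²/day.
v_R·t = 0.009696 × 2170 = 21.04032 m; 2√(D_R t) = 25.67 m; argument = (16.4 − 21.04032)/25.67 = -0.1808.
C = C₀ × ½·erfc(-0.1808) = 7.75 × 0.6009 = 4.66 mg/L.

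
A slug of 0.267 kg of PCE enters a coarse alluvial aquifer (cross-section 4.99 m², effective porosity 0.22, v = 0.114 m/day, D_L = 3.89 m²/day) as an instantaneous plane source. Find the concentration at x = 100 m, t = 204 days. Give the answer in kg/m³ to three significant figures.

0.000381 kg/m³

For an instantaneous plane source, C(x,t) = M/(n_e·A·√(4πDt)) · exp(−(x−vt)²/(4Dt)), with n_e·A the pore (flow) area.
Plume center vt = 0.114 × 204 = 23.256 m, so the well at 100 m is 76.744 m downgradient of the peak.
√(4πDt) = 99.86 m, giving peak height M/(n_e·A·√(4πDt)) = 0.267/(0.22 × 4.99 × 99.86) = 0.002436 kg/m³.
(x−vt)²/(4Dt) = (76.744)²/(4 × 3.89 × 204) = 1.855; exp(−1.855) = 0.1565.
C = 0.002436 × 0.1565 = 0.000381 kg/m³.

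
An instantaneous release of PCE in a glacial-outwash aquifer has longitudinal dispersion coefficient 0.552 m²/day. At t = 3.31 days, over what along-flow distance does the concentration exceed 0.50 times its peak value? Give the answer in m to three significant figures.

The plume is Gaussian with σ = √(2Dt) = √(2 × 0.552 × 3.31) = 1.912 m.
C/C_peak = exp(−Δx²/(2σ²)) = 0.50 ⇒ Δx = σ·√(−2 ln 0.50) = 1.912 × 1.177 = 2.250 m.
Width = 2Δx = 4.50 m.

4.50 m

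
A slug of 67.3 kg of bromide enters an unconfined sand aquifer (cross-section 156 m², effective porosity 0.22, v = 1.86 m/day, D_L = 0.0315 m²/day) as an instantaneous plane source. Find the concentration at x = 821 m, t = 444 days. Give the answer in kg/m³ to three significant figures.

0.0973 kg/m³

For an instantaneous plane source, C(x,t) = M/(n_e·A·√(4πDt)) · exp(−(x−vt)²/(4Dt)), with n_e·A the pore (flow) area.
Plume center vt = 1.86 × 444 = 825.84 m, so the well at 821 m is 4.84 m upgradient of the peak.
√(4πDt) = 13.26 m, giving peak height M/(n_e·A·√(4πDt)) = 67.3/(0.22 × 156 × 13.26) = 0.1479 kg/m³.
(x−vt)²/(4Dt) = (-4.84)²/(4 × 0.0315 × 444) = 0.4187; exp(−0.4187) = 0.6579.
C = 0.1479 × 0.6579 = 0.0973 kg/m³.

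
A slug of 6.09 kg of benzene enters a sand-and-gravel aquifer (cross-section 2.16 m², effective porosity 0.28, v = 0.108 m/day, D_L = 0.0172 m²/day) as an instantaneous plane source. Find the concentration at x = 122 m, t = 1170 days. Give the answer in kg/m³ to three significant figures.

0.500 kg/m³

For an instantaneous plane source, C(x,t) = M/(n_e·A·√(4πDt)) · exp(−(x−vt)²/(4Dt)), with n_e·A the pore (flow) area.
Plume center vt = 0.108 × 1170 = 126.36 m, so the well at 122 m is 4.36 m upgradient of the peak.
√(4πDt) = 15.90 m, giving peak height M/(n_e·A·√(4πDt)) = 6.09/(0.28 × 2.16 × 15.90) = 0.6333 kg/m³.
(x−vt)²/(4Dt) = (-4.36)²/(4 × 0.0172 × 1170) = 0.2362; exp(−0.2362) = 0.7896.
C = 0.6333 × 0.7896 = 0.500 kg/m³.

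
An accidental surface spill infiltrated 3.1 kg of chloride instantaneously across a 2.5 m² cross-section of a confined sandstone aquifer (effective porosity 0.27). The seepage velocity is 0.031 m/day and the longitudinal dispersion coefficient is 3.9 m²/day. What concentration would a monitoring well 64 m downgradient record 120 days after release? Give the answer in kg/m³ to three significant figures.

For an instantaneous plane source, C(x,t) = M/(n_e·A·√(4πDt)) · exp(−(x−vt)²/(4Dt)), with n_e·A the pore (flow) area.
Plume center vt = 0.031 × 120 = 3.72 m, so the well at 64 m is 60.28 m downgradient of the peak.
√(4πDt) = 76.69 m, giving peak height M/(n_e·A·√(4πDt)) = 3.1/(0.27 × 2.5 × 76.69) = 0.05989 kg/m³.
(x−vt)²/(4Dt) = (60.28)²/(4 × 3.9 × 120) = 1.941; exp(−1.941) = 0.1436.
C = 0.05989 × 0.1436 = 0.00860 kg/m³.

0.00860 kg/m³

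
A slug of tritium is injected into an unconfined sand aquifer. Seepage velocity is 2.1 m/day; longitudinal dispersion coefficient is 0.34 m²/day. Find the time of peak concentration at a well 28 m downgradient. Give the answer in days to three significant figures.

13.3 days

For the 1D instantaneous-source solution, setting ∂C/∂t = 0 at fixed x gives v²t² + 2Dt − x² = 0, so t = (√(D² + v²x²) − D)/v².
√(D² + v²x²) = √(0.34² + 2.1² × 28²) = 58.80; v² = 4.41.
t = (58.80 − 0.34)/4.41 = 13.3 days (vs. the pure-advection estimate x/v = 13.3 d).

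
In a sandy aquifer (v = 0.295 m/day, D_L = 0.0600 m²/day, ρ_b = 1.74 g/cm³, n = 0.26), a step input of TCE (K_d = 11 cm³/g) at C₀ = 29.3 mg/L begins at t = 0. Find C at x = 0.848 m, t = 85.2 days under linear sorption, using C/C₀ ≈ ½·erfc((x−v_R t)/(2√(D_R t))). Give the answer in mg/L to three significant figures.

Retardation factor R = 1 + ρ_b·K_d/n = 1 + 1.74 × 11/0.26 = 74.62.
Sorption retards both mechanisms: v_R = v/R = 0.003953 m/day, D_R = D/R = 0.0008041 m²/day.
v_R·t = 0.003953 × 85.2 = 0.3367956 m; 2√(D_R t) = 0.5235 m; argument = (0.848 − 0.3367956)/0.5235 = 0.9765.
C = C₀ × ½·erfc(0.9765) = 29.3 × 0.08364 = 2.45 mg/L.

2.45 mg/L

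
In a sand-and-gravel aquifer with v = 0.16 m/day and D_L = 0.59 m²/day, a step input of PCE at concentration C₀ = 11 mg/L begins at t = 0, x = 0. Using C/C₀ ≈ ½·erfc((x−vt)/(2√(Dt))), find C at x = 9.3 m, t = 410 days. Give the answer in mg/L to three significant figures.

For a continuous step input, C/C₀ ≈ ½·erfc((x−vt)/(2√(Dt))).
vt = 0.16 × 410 = 65.6 m and 2√(Dt) = 2√(0.59 × 410) = 31.11 m.
Argument (x−vt)/(2√(Dt)) = (9.3 − 65.6)/31.11 = -1.810; ½·erfc(-1.810) = 0.9948.
C = 11 × 0.9948 = 10.9 mg/L.

10.9 mg/L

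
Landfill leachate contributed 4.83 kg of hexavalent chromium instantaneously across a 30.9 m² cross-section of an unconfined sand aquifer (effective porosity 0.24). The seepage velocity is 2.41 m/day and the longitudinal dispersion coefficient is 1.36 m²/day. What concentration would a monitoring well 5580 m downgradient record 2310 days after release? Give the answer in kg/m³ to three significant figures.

0.00323 kg/m³

For an instantaneous plane source, C(x,t) = M/(n_e·A·√(4πDt)) · exp(−(x−vt)²/(4Dt)), with n_e·A the pore (flow) area.
Plume center vt = 2.41 × 2310 = 5567.1 m, so the well at 5580 m is 12.9 m downgradient of the peak.
√(4πDt) = 198.7 m, giving peak height M/(n_e·A·√(4πDt)) = 4.83/(0.24 × 30.9 × 198.7) = 0.003278 kg/m³.
(x−vt)²/(4Dt) = (12.9)²/(4 × 1.36 × 2310) = 0.01324; exp(−0.01324) = 0.9868.
C = 0.003278 × 0.9868 = 0.00323 kg/m³.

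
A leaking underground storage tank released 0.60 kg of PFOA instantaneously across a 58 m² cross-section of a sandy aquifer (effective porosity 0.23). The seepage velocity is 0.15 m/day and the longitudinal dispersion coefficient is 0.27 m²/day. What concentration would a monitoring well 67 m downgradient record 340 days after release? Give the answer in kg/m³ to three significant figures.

0.000659 kg/m³

For an instantaneous plane source, C(x,t) = M/(n_e·A·√(4πDt)) · exp(−(x−vt)²/(4Dt)), with n_e·A the pore (flow) area.
Plume center vt = 0.15 × 340 = 51 m, so the well at 67 m is 16 m downgradient of the peak.
√(4πDt) = 33.96 m, giving peak height M/(n_e·A·√(4πDt)) = 0.60/(0.23 × 58 × 33.96) = 0.001324 kg/m³.
(x−vt)²/(4Dt) = (16)²/(4 × 0.27 × 340) = 0.6972; exp(−0.6972) = 0.4980.
C = 0.001324 × 0.4980 = 0.000659 kg/m³.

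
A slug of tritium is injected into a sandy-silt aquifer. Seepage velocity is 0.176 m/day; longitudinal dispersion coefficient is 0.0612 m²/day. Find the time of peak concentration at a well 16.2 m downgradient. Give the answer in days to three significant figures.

For the 1D instantaneous-source solution, setting ∂C/∂t = 0 at fixed x gives v²t² + 2Dt − x² = 0, so t = (√(D² + v²x²) − D)/v².
√(D² + v²x²) = √(0.0612² + 0.176² × 16.2²) = 2.852; v² = 0.030976.
t = (2.852 − 0.0612)/0.030976 = 90.1 days (vs. the pure-advection estimate x/v = 92.0 d).

90.1 days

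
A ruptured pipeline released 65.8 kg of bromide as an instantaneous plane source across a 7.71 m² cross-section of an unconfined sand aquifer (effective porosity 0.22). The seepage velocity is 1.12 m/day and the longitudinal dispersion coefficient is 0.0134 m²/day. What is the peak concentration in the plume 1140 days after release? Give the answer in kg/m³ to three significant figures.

2.80 kg/m³

The peak of an instantaneous 1D plume sits at x = vt; there the Gaussian factor is 1 and C_max = M/(n_e·A·√(4πDt)), where n_e·A is the pore area the mass is dissolved in.
√(4πDt) = √(4π × 0.0134 × 1140) = 13.86 m, so C_max = 65.8/(0.22 × 7.71 × 13.86) = 2.80 kg/m³.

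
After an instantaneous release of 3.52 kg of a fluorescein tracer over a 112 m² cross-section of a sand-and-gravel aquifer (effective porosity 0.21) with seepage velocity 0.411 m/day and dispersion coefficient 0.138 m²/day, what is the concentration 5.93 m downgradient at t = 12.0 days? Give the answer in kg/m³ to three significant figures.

0.0282 kg/m³

For an instantaneous plane source, C(x,t) = M/(n_e·A·√(4πDt)) · exp(−(x−vt)²/(4Dt)), with n_e·A the pore (flow) area.
Plume center vt = 0.411 × 12.0 = 4.932 m, so the well at 5.93 m is 0.998 m downgradient of the peak.
√(4πDt) = 4.562 m, giving peak height M/(n_e·A·√(4πDt)) = 3.52/(0.21 × 112 × 4.562) = 0.03281 kg/m³.
(x−vt)²/(4Dt) = (0.998)²/(4 × 0.138 × 12.0) = 0.1504; exp(−0.1504) = 0.8604.
C = 0.03281 × 0.8604 = 0.0282 kg/m³.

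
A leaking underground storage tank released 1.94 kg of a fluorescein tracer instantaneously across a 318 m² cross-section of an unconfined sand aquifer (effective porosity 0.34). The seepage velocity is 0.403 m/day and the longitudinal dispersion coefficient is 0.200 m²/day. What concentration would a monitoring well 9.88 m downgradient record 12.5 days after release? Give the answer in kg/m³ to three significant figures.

0.000307 kg/m³

For an instantaneous plane source, C(x,t) = M/(n_e·A·√(4πDt)) · exp(−(x−vt)²/(4Dt)), with n_e·A the pore (flow) area.
Plume center vt = 0.403 × 12.5 = 5.0375 m, so the well at 9.88 m is 4.8425 m downgradient of the peak.
√(4πDt) = 5.605 m, giving peak height M/(n_e·A·√(4πDt)) = 1.94/(0.34 × 318 × 5.605) = 0.003201 kg/m³.
(x−vt)²/(4Dt) = (4.8425)²/(4 × 0.200 × 12.5) = 2.345; exp(−2.345) = 0.09585.
C = 0.003201 × 0.09585 = 0.000307 kg/m³.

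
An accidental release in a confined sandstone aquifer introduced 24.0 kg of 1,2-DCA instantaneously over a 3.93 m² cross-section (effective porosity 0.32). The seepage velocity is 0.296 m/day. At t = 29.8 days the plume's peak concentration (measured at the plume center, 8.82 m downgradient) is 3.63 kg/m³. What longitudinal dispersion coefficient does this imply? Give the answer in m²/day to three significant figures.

0.0738 m²/day

At the plume center C_max = M/(n_e·A·√(4πDt)), so D = M²/(4πt·(n_e·A·C_max)²).
n_e·A·C_max = 0.32 × 3.93 × 3.63 = 4.565 kg/m.
D = 24.0²/(4π × 29.8 × 4.565²) = 0.0738 m²/day.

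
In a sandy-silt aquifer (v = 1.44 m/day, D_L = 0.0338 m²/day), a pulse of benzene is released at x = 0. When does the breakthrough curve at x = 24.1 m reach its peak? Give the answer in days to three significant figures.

16.7 days

For the 1D instantaneous-source solution, setting ∂C/∂t = 0 at fixed x gives v²t² + 2Dt − x² = 0, so t = (√(D² + v²x²) − D)/v².
√(D² + v²x²) = √(0.0338² + 1.44² × 24.1²) = 34.70; v² = 2.0736.
t = (34.70 − 0.0338)/2.0736 = 16.7 days (vs. the pure-advection estimate x/v = 16.7 d).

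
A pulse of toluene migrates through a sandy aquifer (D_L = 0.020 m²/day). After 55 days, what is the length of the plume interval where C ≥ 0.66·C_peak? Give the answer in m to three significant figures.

The plume is Gaussian with σ = √(2Dt) = √(2 × 0.020 × 55) = 1.483 m.
C/C_peak = exp(−Δx²/(2σ²)) = 0.66 ⇒ Δx = σ·√(−2 ln 0.66) = 1.483 × 0.9116 = 1.352 m.
Width = 2Δx = 2.70 m.

2.70 m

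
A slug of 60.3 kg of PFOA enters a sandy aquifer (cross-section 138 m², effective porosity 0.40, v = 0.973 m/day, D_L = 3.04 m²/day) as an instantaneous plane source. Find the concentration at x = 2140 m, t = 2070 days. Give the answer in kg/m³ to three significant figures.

0.00207 kg/m³

For an instantaneous plane source, C(x,t) = M/(n_e·A·√(4πDt)) · exp(−(x−vt)²/(4Dt)), with n_e·A the pore (flow) area.
Plume center vt = 0.973 × 2070 = 2014.11 m, so the well at 2140 m is 125.89 m downgradient of the peak.
√(4πDt) = 281.2 m, giving peak height M/(n_e·A·√(4πDt)) = 60.3/(0.40 × 138 × 281.2) = 0.003885 kg/m³.
(x−vt)²/(4Dt) = (125.89)²/(4 × 3.04 × 2070) = 0.6296; exp(−0.6296) = 0.5328.
C = 0.003885 × 0.5328 = 0.00207 kg/m³.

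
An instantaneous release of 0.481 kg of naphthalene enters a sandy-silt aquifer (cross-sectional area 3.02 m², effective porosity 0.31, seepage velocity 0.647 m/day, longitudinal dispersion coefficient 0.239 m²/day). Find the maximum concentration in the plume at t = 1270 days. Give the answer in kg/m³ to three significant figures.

0.00832 kg/m³

The peak of an instantaneous 1D plume sits at x = vt; there the Gaussian factor is 1 and C_max = M/(n_e·A·√(4πDt)), where n_e·A is the pore area the mass is dissolved in.
√(4πDt) = √(4π × 0.239 × 1270) = 61.76 m, so C_max = 0.481/(0.31 × 3.02 × 61.76) = 0.00832 kg/m³.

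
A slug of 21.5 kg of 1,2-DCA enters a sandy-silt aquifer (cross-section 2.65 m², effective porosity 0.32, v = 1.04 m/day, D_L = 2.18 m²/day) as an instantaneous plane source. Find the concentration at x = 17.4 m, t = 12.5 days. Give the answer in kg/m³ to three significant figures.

1.15 kg/m³

For an instantaneous plane source, C(x,t) = M/(n_e·A·√(4πDt)) · exp(−(x−vt)²/(4Dt)), with n_e·A the pore (flow) area.
Plume center vt = 1.04 × 12.5 = 13 m, so the well at 17.4 m is 4.4 m downgradient of the peak.
√(4πDt) = 18.50 m, giving peak height M/(n_e·A·√(4πDt)) = 21.5/(0.32 × 2.65 × 18.50) = 1.370 kg/m³.
(x−vt)²/(4Dt) = (4.4)²/(4 × 2.18 × 12.5) = 0.1776; exp(−0.1776) = 0.8373.
C = 1.370 × 0.8373 = 1.15 kg/m³.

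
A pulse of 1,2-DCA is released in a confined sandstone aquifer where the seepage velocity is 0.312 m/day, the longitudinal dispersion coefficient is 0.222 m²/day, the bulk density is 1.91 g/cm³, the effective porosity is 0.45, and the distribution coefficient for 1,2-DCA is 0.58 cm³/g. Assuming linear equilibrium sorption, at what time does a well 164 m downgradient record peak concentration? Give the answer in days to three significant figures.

Retardation factor R = 1 + ρ_b·K_d/n = 1 + 1.91 × 0.58/0.45 = 3.462.
Sorption retards both mechanisms: v_R = v/R = 0.09012 m/day, D_R = D/R = 0.06412 m²/day.
Peak time from v_R²t² + 2D_R t − x² = 0: t = (√(D_R² + v_R²x²) − D_R)/v_R².
√(D_R² + v_R²x²) = √(0.06412² + 0.09012² × 164²) = 14.78; v_R² = 0.008122.
t = (14.78 − 0.06412)/0.008122 = 1810 days.

1810 days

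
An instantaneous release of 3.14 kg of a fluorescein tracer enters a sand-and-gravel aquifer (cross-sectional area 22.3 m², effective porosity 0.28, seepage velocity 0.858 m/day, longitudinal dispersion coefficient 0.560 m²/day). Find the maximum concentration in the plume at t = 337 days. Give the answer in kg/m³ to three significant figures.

0.0103 kg/m³

The peak of an instantaneous 1D plume sits at x = vt; there the Gaussian factor is 1 and C_max = M/(n_e·A·√(4πDt)), where n_e·A is the pore area the mass is dissolved in.
√(4πDt) = √(4π × 0.560 × 337) = 48.70 m, so C_max = 3.14/(0.28 × 22.3 × 48.70) = 0.0103 kg/m³.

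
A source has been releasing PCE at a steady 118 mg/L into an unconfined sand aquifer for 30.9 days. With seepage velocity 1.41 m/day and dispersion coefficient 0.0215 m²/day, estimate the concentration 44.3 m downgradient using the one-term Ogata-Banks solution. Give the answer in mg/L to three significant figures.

31.0 mg/L

For a continuous step input, C/C₀ ≈ ½·erfc((x−vt)/(2√(Dt))).
vt = 1.41 × 30.9 = 43.569 m and 2√(Dt) = 2√(0.0215 × 30.9) = 1.630 m.
Argument (x−vt)/(2√(Dt)) = (44.3 − 43.569)/1.630 = 0.4485; ½·erfc(0.4485) = 0.2630.
C = 118 × 0.2630 = 31.0 mg/L.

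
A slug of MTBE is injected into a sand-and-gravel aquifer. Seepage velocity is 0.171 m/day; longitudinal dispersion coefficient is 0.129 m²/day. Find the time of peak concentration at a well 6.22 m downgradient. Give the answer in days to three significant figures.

For the 1D instantaneous-source solution, setting ∂C/∂t = 0 at fixed x gives v²t² + 2Dt − x² = 0, so t = (√(D² + v²x²) − D)/v².
√(D² + v²x²) = √(0.129² + 0.171² × 6.22²) = 1.071; v² = 0.029241.
t = (1.071 − 0.129)/0.029241 = 32.2 days (vs. the pure-advection estimate x/v = 36.4 d).

32.2 days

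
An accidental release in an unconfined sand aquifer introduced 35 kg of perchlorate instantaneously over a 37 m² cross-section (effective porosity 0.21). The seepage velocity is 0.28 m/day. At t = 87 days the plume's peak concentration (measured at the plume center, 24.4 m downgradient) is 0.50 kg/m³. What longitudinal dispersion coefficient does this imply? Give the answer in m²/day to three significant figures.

At the plume center C_max = M/(n_e·A·√(4πDt)), so D = M²/(4πt·(n_e·A·C_max)²).
n_e·A·C_max = 0.21 × 37 × 0.50 = 3.885 kg/m.
D = 35²/(4π × 87 × 3.885²) = 0.0742 m²/day.

0.0742 m²/day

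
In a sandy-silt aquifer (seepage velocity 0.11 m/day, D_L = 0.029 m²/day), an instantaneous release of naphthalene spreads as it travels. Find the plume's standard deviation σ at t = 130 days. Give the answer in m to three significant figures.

Dispersive spreading gives a Gaussian with σ² = 2Dt; advection only shifts the center.
σ = √(2 × 0.029 × 130) = 2.75 m.

2.75 m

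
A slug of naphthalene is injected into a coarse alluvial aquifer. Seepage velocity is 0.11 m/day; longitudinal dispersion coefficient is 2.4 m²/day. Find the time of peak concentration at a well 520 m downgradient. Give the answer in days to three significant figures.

4530 days

For the 1D instantaneous-source solution, setting ∂C/∂t = 0 at fixed x gives v²t² + 2Dt − x² = 0, so t = (√(D² + v²x²) − D)/v².
√(D² + v²x²) = √(2.4² + 0.11² × 520²) = 57.25; v² = 0.0121.
t = (57.25 − 2.4)/0.0121 = 4530 days (vs. the pure-advection estimate x/v = 4730 d).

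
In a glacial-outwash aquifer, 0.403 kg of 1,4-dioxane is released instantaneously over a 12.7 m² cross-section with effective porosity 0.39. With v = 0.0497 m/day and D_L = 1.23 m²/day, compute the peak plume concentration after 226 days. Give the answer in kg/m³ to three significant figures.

The peak of an instantaneous 1D plume sits at x = vt; there the Gaussian factor is 1 and C_max = M/(n_e·A·√(4πDt)), where n_e·A is the pore area the mass is dissolved in.
√(4πDt) = √(4π × 1.23 × 226) = 59.10 m, so C_max = 0.403/(0.39 × 12.7 × 59.10) = 0.00138 kg/m³.

0.00138 kg/m³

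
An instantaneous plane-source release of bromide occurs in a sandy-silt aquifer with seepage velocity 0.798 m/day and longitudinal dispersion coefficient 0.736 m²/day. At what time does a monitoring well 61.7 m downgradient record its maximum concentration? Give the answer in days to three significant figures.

For the 1D instantaneous-source solution, setting ∂C/∂t = 0 at fixed x gives v²t² + 2Dt − x² = 0, so t = (√(D² + v²x²) − D)/v².
√(D² + v²x²) = √(0.736² + 0.798² × 61.7²) = 49.24; v² = 0.636804.
t = (49.24 − 0.736)/0.636804 = 76.2 days (vs. the pure-advection estimate x/v = 77.3 d).

76.2 days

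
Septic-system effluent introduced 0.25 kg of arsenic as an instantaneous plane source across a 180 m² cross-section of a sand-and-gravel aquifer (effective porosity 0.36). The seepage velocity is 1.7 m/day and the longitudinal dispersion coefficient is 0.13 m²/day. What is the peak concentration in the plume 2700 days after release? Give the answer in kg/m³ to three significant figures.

The peak of an instantaneous 1D plume sits at x = vt; there the Gaussian factor is 1 and C_max = M/(n_e·A·√(4πDt)), where n_e·A is the pore area the mass is dissolved in.
√(4πDt) = √(4π × 0.13 × 2700) = 66.41 m, so C_max = 0.25/(0.36 × 180 × 66.41) = 5.81e-05 kg/m³.

5.81e-05 kg/m³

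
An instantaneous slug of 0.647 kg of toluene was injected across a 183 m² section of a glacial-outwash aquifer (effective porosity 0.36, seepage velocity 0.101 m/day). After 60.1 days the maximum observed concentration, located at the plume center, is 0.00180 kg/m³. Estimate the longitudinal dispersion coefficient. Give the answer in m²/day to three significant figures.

At the plume center C_max = M/(n_e·A·√(4πDt)), so D = M²/(4πt·(n_e·A·C_max)²).
n_e·A·C_max = 0.36 × 183 × 0.00180 = 0.1186 kg/m.
D = 0.647²/(4π × 60.1 × 0.1186²) = 0.0394 m²/day.

0.0394 m²/day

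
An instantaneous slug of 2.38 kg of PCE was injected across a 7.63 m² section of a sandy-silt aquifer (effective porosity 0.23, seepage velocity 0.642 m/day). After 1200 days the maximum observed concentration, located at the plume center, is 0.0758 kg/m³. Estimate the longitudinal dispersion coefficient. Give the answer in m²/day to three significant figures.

0.0212 m²/day

At the plume center C_max = M/(n_e·A·√(4πDt)), so D = M²/(4πt·(n_e·A·C_max)²).
n_e·A·C_max = 0.23 × 7.63 × 0.0758 = 0.1330 kg/m.
D = 2.38²/(4π × 1200 × 0.1330²) = 0.0212 m²/day.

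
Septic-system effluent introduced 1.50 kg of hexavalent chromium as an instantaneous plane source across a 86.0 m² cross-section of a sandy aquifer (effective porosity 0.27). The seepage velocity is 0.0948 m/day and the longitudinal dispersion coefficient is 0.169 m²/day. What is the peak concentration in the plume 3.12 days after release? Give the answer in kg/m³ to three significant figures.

0.0251 kg/m³

The peak of an instantaneous 1D plume sits at x = vt; there the Gaussian factor is 1 and C_max = M/(n_e·A·√(4πDt)), where n_e·A is the pore area the mass is dissolved in.
√(4πDt) = √(4π × 0.169 × 3.12) = 2.574 m, so C_max = 1.50/(0.27 × 86.0 × 2.574) = 0.0251 kg/m³.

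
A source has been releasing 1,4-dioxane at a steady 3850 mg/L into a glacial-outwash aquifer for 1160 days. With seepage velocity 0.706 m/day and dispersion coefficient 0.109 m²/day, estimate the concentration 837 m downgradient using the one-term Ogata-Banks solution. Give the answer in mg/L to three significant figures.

For a continuous step input, C/C₀ ≈ ½·erfc((x−vt)/(2√(Dt))).
vt = 0.706 × 1160 = 818.96 m and 2√(Dt) = 2√(0.109 × 1160) = 22.49 m.
Argument (x−vt)/(2√(Dt)) = (837 − 818.96)/22.49 = 0.8021; ½·erfc(0.8021) = 0.1283.
C = 3850 × 0.1283 = 494 mg/L.

494 mg/L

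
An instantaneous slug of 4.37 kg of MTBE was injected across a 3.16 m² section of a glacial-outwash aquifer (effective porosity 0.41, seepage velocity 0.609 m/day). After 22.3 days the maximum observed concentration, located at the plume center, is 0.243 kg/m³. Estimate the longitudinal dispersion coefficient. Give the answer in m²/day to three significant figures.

0.688 m²/day

At the plume center C_max = M/(n_e·A·√(4πDt)), so D = M²/(4πt·(n_e·A·C_max)²).
n_e·A·C_max = 0.41 × 3.16 × 0.243 = 0.3148 kg/m.
D = 4.37²/(4π × 22.3 × 0.3148²) = 0.688 m²/day.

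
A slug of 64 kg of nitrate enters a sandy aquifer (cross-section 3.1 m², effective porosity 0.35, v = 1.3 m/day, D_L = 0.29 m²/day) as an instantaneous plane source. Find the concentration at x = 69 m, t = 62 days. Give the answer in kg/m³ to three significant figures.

For an instantaneous plane source, C(x,t) = M/(n_e·A·√(4πDt)) · exp(−(x−vt)²/(4Dt)), with n_e·A the pore (flow) area.
Plume center vt = 1.3 × 62 = 80.6 m, so the well at 69 m is 11.6 m upgradient of the peak.
√(4πDt) = 15.03 m, giving peak height M/(n_e·A·√(4πDt)) = 64/(0.35 × 3.1 × 15.03) = 3.925 kg/m³.
(x−vt)²/(4Dt) = (-11.6)²/(4 × 0.29 × 62) = 1.871; exp(−1.871) = 0.1540.
C = 3.925 × 0.1540 = 0.604 kg/m³.

0.604 kg/m³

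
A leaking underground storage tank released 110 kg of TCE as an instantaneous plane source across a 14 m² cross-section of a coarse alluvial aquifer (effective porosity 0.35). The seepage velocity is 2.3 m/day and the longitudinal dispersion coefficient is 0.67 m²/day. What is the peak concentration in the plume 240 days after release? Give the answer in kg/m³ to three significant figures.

0.499 kg/m³

The peak of an instantaneous 1D plume sits at x = vt; there the Gaussian factor is 1 and C_max = M/(n_e·A·√(4πDt)), where n_e·A is the pore area the mass is dissolved in.
√(4πDt) = √(4π × 0.67 × 240) = 44.95 m, so C_max = 110/(0.35 × 14 × 44.95) = 0.499 kg/m³.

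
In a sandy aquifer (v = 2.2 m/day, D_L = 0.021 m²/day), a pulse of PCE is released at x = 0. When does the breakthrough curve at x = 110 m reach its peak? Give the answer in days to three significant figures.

50.0 days

For the 1D instantaneous-source solution, setting ∂C/∂t = 0 at fixed x gives v²t² + 2Dt − x² = 0, so t = (√(D² + v²x²) − D)/v².
√(D² + v²x²) = √(0.021² + 2.2² × 110²) = 242.0; v² = 4.84.
t = (242.0 − 0.021)/4.84 = 50.0 days (vs. the pure-advection estimate x/v = 50.0 d).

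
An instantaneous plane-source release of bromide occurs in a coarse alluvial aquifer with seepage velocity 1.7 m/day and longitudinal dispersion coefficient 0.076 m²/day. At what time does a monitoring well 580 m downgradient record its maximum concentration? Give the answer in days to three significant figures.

For the 1D instantaneous-source solution, setting ∂C/∂t = 0 at fixed x gives v²t² + 2Dt − x² = 0, so t = (√(D² + v²x²) − D)/v².
√(D² + v²x²) = √(0.076² + 1.7² × 580²) = 986.0; v² = 2.89.
t = (986.0 − 0.076)/2.89 = 341 days (vs. the pure-advection estimate x/v = 341 d).

341 days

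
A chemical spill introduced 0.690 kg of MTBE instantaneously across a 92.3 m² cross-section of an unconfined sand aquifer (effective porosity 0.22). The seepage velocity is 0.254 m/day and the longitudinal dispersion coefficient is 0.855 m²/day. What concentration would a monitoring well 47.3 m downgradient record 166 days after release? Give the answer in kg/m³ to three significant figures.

For an instantaneous plane source, C(x,t) = M/(n_e·A·√(4πDt)) · exp(−(x−vt)²/(4Dt)), with n_e·A the pore (flow) area.
Plume center vt = 0.254 × 166 = 42.164 m, so the well at 47.3 m is 5.136 m downgradient of the peak.
√(4πDt) = 42.23 m, giving peak height M/(n_e·A·√(4πDt)) = 0.690/(0.22 × 92.3 × 42.23) = 0.0008046 kg/m³.
(x−vt)²/(4Dt) = (5.136)²/(4 × 0.855 × 166) = 0.04646; exp(−0.04646) = 0.9546.
C = 0.0008046 × 0.9546 = 0.000768 kg/m³.

0.000768 kg/m³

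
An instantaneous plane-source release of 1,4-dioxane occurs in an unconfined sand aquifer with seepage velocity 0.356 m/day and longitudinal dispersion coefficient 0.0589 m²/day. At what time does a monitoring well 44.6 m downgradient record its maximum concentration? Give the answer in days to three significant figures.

For the 1D instantaneous-source solution, setting ∂C/∂t = 0 at fixed x gives v²t² + 2Dt − x² = 0, so t = (√(D² + v²x²) − D)/v².
√(D² + v²x²) = √(0.0589² + 0.356² × 44.6²) = 15.88; v² = 0.126736.
t = (15.88 − 0.0589)/0.126736 = 125 days (vs. the pure-advection estimate x/v = 125 d).

125 days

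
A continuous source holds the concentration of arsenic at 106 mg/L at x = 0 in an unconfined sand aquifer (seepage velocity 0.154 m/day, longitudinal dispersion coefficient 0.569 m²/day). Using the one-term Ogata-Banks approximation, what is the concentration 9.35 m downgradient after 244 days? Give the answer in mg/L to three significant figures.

101 mg/L

For a continuous step input, C/C₀ ≈ ½·erfc((x−vt)/(2√(Dt))).
vt = 0.154 × 244 = 37.576 m and 2√(Dt) = 2√(0.569 × 244) = 23.57 m.
Argument (x−vt)/(2√(Dt)) = (9.35 − 37.576)/23.57 = -1.198; ½·erfc(-1.198) = 0.9549.
C = 106 × 0.9549 = 101 mg/L.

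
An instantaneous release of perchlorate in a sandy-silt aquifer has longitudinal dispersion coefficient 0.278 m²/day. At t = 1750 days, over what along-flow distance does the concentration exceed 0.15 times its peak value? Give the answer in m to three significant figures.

122 m

The plume is Gaussian with σ = √(2Dt) = √(2 × 0.278 × 1750) = 31.19 m.
C/C_peak = exp(−Δx²/(2σ²)) = 0.15 ⇒ Δx = σ·√(−2 ln 0.15) = 31.19 × 1.948 = 60.76 m.
Width = 2Δx = 122 m.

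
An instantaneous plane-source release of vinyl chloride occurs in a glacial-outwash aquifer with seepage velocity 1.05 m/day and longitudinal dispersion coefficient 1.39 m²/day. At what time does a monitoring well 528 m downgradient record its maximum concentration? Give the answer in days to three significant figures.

502 days

For the 1D instantaneous-source solution, setting ∂C/∂t = 0 at fixed x gives v²t² + 2Dt − x² = 0, so t = (√(D² + v²x²) − D)/v².
√(D² + v²x²) = √(1.39² + 1.05² × 528²) = 554.4; v² = 1.1025.
t = (554.4 − 1.39)/1.1025 = 502 days (vs. the pure-advection estimate x/v = 503 d).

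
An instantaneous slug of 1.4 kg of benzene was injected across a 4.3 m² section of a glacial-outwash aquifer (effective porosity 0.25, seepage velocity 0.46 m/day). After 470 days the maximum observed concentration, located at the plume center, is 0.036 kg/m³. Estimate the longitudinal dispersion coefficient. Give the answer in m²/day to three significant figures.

At the plume center C_max = M/(n_e·A·√(4πDt)), so D = M²/(4πt·(n_e·A·C_max)²).
n_e·A·C_max = 0.25 × 4.3 × 0.036 = 0.03870 kg/m.
D = 1.4²/(4π × 470 × 0.03870²) = 0.222 m²/day.

0.222 m²/day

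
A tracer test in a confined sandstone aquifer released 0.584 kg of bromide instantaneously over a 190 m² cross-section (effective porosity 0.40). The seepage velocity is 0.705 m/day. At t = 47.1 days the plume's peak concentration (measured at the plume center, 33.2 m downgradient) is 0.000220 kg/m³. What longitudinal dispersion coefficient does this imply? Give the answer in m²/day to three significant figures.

At the plume center C_max = M/(n_e·A·√(4πDt)), so D = M²/(4πt·(n_e·A·C_max)²).
n_e·A·C_max = 0.40 × 190 × 0.000220 = 0.01672 kg/m.
D = 0.584²/(4π × 47.1 × 0.01672²) = 2.06 m²/day.

2.06 m²/day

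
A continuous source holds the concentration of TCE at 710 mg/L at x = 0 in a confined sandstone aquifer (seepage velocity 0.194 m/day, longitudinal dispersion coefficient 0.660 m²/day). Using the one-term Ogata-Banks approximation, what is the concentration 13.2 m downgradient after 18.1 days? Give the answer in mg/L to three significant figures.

16.8 mg/L

For a continuous step input, C/C₀ ≈ ½·erfc((x−vt)/(2√(Dt))).
vt = 0.194 × 18.1 = 3.5114 m and 2√(Dt) = 2√(0.660 × 18.1) = 6.913 m.
Argument (x−vt)/(2√(Dt)) = (13.2 − 3.5114)/6.913 = 1.402; ½·erfc(1.402) = 0.02370.
C = 710 × 0.02370 = 16.8 mg/L.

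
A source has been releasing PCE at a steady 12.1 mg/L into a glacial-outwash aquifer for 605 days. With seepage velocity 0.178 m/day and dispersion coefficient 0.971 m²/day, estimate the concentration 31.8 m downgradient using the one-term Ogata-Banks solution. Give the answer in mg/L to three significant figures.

For a continuous step input, C/C₀ ≈ ½·erfc((x−vt)/(2√(Dt))).
vt = 0.178 × 605 = 107.69 m and 2√(Dt) = 2√(0.971 × 605) = 48.47 m.
Argument (x−vt)/(2√(Dt)) = (31.8 − 107.69)/48.47 = -1.566; ½·erfc(-1.566) = 0.9866.
C = 12.1 × 0.9866 = 11.9 mg/L.

11.9 mg/L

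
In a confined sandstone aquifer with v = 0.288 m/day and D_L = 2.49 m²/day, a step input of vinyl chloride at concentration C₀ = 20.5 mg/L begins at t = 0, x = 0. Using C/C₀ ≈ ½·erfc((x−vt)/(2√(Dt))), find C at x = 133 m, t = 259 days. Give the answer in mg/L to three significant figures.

For a continuous step input, C/C₀ ≈ ½·erfc((x−vt)/(2√(Dt))).
vt = 0.288 × 259 = 74.592 m and 2√(Dt) = 2√(2.49 × 259) = 50.79 m.
Argument (x−vt)/(2√(Dt)) = (133 − 74.592)/50.79 = 1.150; ½·erfc(1.150) = 0.05194.
C = 20.5 × 0.05194 = 1.06 mg/L.

1.06 mg/L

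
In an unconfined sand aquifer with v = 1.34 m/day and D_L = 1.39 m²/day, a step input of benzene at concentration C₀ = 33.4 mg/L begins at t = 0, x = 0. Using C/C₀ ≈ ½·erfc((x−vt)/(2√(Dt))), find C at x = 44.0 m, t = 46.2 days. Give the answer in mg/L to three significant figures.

31.5 mg/L

For a continuous step input, C/C₀ ≈ ½·erfc((x−vt)/(2√(Dt))).
vt = 1.34 × 46.2 = 61.908 m and 2√(Dt) = 2√(1.39 × 46.2) = 16.03 m.
Argument (x−vt)/(2√(Dt)) = (44.0 − 61.908)/16.03 = -1.117; ½·erfc(-1.117) = 0.9429.
C = 33.4 × 0.9429 = 31.5 mg/L.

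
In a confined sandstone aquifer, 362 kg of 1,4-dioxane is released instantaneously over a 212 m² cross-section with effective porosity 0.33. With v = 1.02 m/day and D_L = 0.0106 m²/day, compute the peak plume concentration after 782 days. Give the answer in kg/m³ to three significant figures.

0.507 kg/m³

The peak of an instantaneous 1D plume sits at x = vt; there the Gaussian factor is 1 and C_max = M/(n_e·A·√(4πDt)), where n_e·A is the pore area the mass is dissolved in.
√(4πDt) = √(4π × 0.0106 × 782) = 10.21 m, so C_max = 362/(0.33 × 212 × 10.21) = 0.507 kg/m³.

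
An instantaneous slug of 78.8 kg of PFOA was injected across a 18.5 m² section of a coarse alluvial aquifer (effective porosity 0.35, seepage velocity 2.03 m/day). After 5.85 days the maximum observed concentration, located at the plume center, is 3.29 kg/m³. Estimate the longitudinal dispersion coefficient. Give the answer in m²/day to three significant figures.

At the plume center C_max = M/(n_e·A·√(4πDt)), so D = M²/(4πt·(n_e·A·C_max)²).
n_e·A·C_max = 0.35 × 18.5 × 3.29 = 21.30 kg/m.
D = 78.8²/(4π × 5.85 × 21.30²) = 0.186 m²/day.

0.186 m²/day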